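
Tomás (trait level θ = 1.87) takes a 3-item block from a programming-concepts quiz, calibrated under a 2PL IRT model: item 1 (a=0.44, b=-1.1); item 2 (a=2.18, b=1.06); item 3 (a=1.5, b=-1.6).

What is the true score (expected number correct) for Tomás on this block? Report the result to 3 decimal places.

2.635

P(θ) = 1 / (1 + exp(−a(θ − b)))
P_1 = 1/(1+e^{-1.3068}) = 0.7870
P_2 = 1/(1+e^{-1.7658}) = 0.8539
P_3 = 1/(1+e^{-5.2050}) = 0.9945
E[score] = 0.7870 + 0.8539 + 0.9945 = 2.6355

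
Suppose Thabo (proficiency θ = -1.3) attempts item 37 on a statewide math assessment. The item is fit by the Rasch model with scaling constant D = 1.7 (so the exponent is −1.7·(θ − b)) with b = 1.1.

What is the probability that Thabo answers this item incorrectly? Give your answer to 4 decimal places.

P(θ) = 1 / (1 + exp(−D·(θ − b)))
Exponent: 1.7 × (-1.3 − 1.1) = -4.0800
1/(1 + e^{4.0800}) = 0.0166
P = 0.0166
P(incorrect) = 1 − 0.0166 = 0.9834

0.9834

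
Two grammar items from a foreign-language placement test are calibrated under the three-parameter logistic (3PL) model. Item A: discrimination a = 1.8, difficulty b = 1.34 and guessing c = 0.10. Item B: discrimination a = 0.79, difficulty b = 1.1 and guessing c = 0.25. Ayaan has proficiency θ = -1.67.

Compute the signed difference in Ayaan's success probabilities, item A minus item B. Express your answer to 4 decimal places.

P(θ) = c + (1 − c) · 1 / (1 + exp(−a(θ − b)))
P_A = 0.1040
P_B = 0.3256
P_A − P_B = -0.2216

-0.2216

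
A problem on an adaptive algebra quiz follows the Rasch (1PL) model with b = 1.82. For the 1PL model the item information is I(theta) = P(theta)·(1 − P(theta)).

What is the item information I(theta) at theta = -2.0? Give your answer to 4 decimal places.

0.0210

P = 1/(1+e^{3.8200}) = 0.0215
P(1−P) = 0.0215 × 0.9785 = 0.0210
I = P(1−P) = 0.02100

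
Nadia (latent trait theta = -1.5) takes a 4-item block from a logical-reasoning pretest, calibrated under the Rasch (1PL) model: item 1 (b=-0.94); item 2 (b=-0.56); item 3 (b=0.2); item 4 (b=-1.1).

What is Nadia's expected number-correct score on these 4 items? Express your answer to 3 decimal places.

P(theta) = 1 / (1 + exp(−(theta − b)))
P_1 = 1/(1+e^{0.5600}) = 0.3635
P_2 = 1/(1+e^{0.9400}) = 0.2809
P_3 = 1/(1+e^{1.7000}) = 0.1545
P_4 = 1/(1+e^{0.4000}) = 0.4013
E[score] = 0.3635 + 0.2809 + 0.1545 + 0.4013 = 1.2002

1.200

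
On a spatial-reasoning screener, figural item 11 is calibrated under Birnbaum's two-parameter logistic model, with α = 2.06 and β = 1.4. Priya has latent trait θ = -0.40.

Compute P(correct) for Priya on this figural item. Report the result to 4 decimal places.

0.0239

P(θ) = 1 / (1 + exp(−α(θ − β)))
Exponent: 2.06 × (-0.40 − 1.4) = -3.7080
1/(1 + e^{3.7080}) = 0.0239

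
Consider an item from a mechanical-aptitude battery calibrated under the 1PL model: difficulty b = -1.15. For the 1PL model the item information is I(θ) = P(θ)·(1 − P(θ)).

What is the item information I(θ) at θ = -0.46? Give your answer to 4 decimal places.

0.2225

P = 1/(1+e^{-0.6900}) = 0.6660
P(1−P) = 0.6660 × 0.3340 = 0.2225
I = P(1−P) = 0.22245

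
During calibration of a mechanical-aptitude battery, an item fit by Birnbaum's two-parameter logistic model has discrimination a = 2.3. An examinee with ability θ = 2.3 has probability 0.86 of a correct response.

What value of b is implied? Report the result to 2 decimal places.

1.51

P(θ) = 1 / (1 + exp(−a(θ − b)))
logit(0.86) = ln(0.86/0.14) = 1.8153
b = θ − logit/(a) = 2.3 − 1.8153/2.3000 = 1.5107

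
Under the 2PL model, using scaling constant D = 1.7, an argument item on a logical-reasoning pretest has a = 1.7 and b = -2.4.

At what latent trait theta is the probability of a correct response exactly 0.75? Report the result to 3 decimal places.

-2.020

P(theta) = 1 / (1 + exp(−D·a(theta − b)))
logit = ln(0.7500/0.2500) = 1.0986
theta = b + logit/(1.7·a) = -2.4 + 1.0986/2.8900 = -2.0199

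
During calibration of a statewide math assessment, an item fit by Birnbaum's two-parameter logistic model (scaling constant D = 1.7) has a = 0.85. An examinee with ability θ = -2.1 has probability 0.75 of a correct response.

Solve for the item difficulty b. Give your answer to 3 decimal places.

-2.860

P(θ) = 1 / (1 + exp(−D·a(θ − b)))
logit(0.75) = ln(0.75/0.25) = 1.0986
b = θ − logit/(1.7·a) = -2.1 − 1.0986/1.4450 = -2.8603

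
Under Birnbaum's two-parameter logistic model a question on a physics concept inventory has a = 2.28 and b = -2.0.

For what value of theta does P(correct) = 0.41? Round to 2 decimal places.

P(theta) = 1 / (1 + exp(−a(theta − b)))
logit = ln(0.4100/0.5900) = -0.3640
theta = b + logit/(a) = -2.0 + (-0.3640)/2.2800 = -2.1596

-2.16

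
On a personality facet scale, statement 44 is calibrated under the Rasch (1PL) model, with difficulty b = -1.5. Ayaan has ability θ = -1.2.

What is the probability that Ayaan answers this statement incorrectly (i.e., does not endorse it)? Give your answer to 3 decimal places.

0.426

P(θ) = 1 / (1 + exp(−(θ − b)))
Exponent: (-1.2 − (-1.5)) = 0.3000
1/(1 + e^{-0.3000}) = 0.5744
P = 0.5744
P(incorrect) = 1 − 0.5744 = 0.4256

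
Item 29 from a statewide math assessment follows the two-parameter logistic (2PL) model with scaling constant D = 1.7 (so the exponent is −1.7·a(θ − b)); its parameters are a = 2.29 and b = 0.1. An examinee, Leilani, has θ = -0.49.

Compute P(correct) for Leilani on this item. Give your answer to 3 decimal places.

0.091

P(θ) = 1 / (1 + exp(−D·a(θ − b)))
Exponent: 1.7 × 2.29 × (-0.49 − 0.1) = -2.2969
1/(1 + e^{2.2969}) = 0.0914
P = 0.0914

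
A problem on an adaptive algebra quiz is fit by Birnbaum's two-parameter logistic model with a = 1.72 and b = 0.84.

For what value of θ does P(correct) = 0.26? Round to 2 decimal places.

P(θ) = 1 / (1 + exp(−a(θ − b)))
logit = ln(0.2600/0.7400) = -1.0460
θ = b + logit/(a) = 0.84 + (-1.0460)/1.7200 = 0.2319

0.23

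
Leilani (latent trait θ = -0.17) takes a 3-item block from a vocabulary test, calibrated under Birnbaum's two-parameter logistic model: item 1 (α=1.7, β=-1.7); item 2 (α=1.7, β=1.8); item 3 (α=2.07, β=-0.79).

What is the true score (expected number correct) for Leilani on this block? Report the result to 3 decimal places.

1.748

P(θ) = 1 / (1 + exp(−α(θ − β)))
P_1 = 1/(1+e^{-2.6010}) = 0.9309
P_2 = 1/(1+e^{3.3490}) = 0.0339
P_3 = 1/(1+e^{-1.2834}) = 0.7830
E[score] = 0.9309 + 0.0339 + 0.7830 = 1.7479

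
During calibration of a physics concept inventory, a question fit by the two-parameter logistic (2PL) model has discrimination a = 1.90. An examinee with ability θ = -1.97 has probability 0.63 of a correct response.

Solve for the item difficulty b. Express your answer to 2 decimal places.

P(θ) = 1 / (1 + exp(−a(θ − b)))
logit(0.63) = ln(0.63/0.37) = 0.5322
b = θ − logit/(a) = -1.97 − 0.5322/1.9000 = -2.2501

-2.25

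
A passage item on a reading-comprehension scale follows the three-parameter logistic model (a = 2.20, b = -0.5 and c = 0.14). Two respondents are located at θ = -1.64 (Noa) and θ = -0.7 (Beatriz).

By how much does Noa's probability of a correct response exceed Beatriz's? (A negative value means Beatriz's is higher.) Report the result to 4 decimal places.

-0.2721

P(θ) = c + (1 − c) · 1 / (1 + exp(−a(θ − b)))
P(Noa) = 0.2048  [exponent -2.5080]
P(Beatriz) = 0.4769  [exponent -0.4400]
Difference = 0.2048 − 0.4769 = -0.2721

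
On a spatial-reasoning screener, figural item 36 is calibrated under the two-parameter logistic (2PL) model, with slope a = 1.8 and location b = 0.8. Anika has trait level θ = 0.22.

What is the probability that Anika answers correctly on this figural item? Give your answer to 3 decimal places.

P(θ) = 1 / (1 + exp(−a(θ − b)))
Exponent: 1.8 × (0.22 − 0.8) = -1.0440
1/(1 + e^{1.0440}) = 0.2604

0.260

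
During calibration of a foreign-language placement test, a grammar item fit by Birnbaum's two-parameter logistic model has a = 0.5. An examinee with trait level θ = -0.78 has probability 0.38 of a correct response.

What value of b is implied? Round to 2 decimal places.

0.20

P(θ) = 1 / (1 + exp(−a(θ − b)))
logit(0.38) = ln(0.38/0.62) = -0.4895
b = θ − logit/(a) = -0.78 − (-0.4895)/0.5000 = 0.1991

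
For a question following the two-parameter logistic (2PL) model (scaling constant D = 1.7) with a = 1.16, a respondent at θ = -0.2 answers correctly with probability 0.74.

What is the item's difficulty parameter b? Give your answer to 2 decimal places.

P(θ) = 1 / (1 + exp(−D·a(θ − b)))
logit(0.74) = ln(0.74/0.26) = 1.0460
b = θ − logit/(1.7·a) = -0.2 − 1.0460/1.9720 = -0.7304

-0.73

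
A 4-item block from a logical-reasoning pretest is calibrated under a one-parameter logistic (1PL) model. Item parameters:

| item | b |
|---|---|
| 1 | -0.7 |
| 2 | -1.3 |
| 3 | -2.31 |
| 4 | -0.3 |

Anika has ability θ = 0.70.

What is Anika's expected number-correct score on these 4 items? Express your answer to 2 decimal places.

3.37

P(θ) = 1 / (1 + exp(−(θ − b)))
P_1 = 1/(1+e^{-1.4000}) = 0.8022
P_2 = 1/(1+e^{-2.0000}) = 0.8808
P_3 = 1/(1+e^{-3.0100}) = 0.9530
P_4 = 1/(1+e^{-1.0000}) = 0.7311
E[score] = 0.8022 + 0.8808 + 0.9530 + 0.7311 = 3.3671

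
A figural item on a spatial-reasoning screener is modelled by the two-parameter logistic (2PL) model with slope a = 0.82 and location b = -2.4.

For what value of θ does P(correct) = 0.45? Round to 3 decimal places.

P(θ) = 1 / (1 + exp(−a(θ − b)))
logit = ln(0.4500/0.5500) = -0.2007
θ = b + logit/(a) = -2.4 + (-0.2007)/0.8200 = -2.6447

-2.645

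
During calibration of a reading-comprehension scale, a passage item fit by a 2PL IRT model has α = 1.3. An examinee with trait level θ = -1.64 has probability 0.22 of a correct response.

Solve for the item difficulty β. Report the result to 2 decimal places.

-0.67

P(θ) = 1 / (1 + exp(−α(θ − β)))
logit(0.22) = ln(0.22/0.78) = -1.2657
β = θ − logit/(α) = -1.64 − (-1.2657)/1.3000 = -0.6664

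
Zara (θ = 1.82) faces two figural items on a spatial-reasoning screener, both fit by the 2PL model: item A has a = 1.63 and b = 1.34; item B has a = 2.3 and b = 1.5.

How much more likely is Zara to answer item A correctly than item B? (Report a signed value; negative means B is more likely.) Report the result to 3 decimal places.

0.010

P(θ) = 1 / (1 + exp(−a(θ − b)))
P_A = 0.6862
P_B = 0.6761
P_A − P_B = 0.0101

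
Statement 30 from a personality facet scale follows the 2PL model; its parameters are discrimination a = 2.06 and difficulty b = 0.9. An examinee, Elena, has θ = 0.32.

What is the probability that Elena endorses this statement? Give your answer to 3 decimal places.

0.232

P(θ) = 1 / (1 + exp(−a(θ − b)))
Exponent: 2.06 × (0.32 − 0.9) = -1.1948
1/(1 + e^{1.1948}) = 0.2324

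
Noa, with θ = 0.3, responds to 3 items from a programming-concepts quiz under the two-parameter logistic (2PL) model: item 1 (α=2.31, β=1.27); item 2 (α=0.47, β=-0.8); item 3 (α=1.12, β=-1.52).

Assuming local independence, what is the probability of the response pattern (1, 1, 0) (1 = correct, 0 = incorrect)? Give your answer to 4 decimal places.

P(θ) = 1 / (1 + exp(−α(θ − β)))
P_1 = 1/(1+e^{2.2407}) = 0.0962
P_2 = 1/(1+e^{-0.5170}) = 0.6264
P_3 = 1/(1+e^{-2.0384}) = 0.8848
L = P_1 × P_2 × (1−P_3) = 0.0962 × 0.6264 × 0.1152 = 0.00694

0.0069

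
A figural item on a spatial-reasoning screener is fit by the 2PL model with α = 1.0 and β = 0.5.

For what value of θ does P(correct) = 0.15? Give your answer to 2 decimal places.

P(θ) = 1 / (1 + exp(−α(θ − β)))
logit = ln(0.1500/0.8500) = -1.7346
θ = β + logit/(α) = 0.5 + (-1.7346)/1.0000 = -1.2346

-1.23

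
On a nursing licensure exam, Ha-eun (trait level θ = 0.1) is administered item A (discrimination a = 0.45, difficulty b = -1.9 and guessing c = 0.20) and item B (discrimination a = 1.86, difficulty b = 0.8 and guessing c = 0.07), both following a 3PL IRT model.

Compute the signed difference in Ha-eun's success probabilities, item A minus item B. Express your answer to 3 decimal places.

P(θ) = c + (1 − c) · 1 / (1 + exp(−a(θ − b)))
P_A = 0.7688
P_B = 0.2689
P_A − P_B = 0.4999

0.500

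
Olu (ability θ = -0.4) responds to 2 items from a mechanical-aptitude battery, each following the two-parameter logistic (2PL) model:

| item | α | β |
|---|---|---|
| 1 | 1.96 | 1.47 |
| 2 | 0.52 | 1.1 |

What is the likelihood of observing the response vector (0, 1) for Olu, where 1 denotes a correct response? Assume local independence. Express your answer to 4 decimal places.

P(θ) = 1 / (1 + exp(−α(θ − β)))
P_1 = 1/(1+e^{3.6652}) = 0.0250
P_2 = 1/(1+e^{0.7800}) = 0.3143
L = (1−P_1) × P_2 = 0.9750 × 0.3143 = 0.30647

0.3065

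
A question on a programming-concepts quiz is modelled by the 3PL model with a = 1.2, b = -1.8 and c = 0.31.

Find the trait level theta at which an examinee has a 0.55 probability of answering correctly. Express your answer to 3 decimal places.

-2.324

P(theta) = c + (1 − c) · 1 / (1 + exp(−a(theta − b)))
Remove guessing floor: (0.55 − 0.31)/(1 − 0.31) = 0.3478
logit = ln(0.3478/0.6522) = -0.6286
theta = b + logit/(a) = -1.8 + (-0.6286)/1.2000 = -2.3238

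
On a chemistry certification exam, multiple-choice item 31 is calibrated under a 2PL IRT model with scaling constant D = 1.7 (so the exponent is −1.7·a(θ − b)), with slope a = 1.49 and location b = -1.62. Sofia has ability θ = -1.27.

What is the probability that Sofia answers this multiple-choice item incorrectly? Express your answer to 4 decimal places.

0.2918

P(θ) = 1 / (1 + exp(−D·a(θ − b)))
Exponent: 1.7 × 1.49 × (-1.27 − (-1.62)) = 0.8866
1/(1 + e^{-0.8866}) = 0.7082
P = 0.7082
P(incorrect) = 1 − 0.7082 = 0.2918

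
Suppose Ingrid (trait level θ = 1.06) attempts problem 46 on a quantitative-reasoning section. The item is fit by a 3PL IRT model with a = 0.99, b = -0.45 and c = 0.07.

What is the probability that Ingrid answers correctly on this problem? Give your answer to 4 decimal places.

0.8296

P(θ) = c + (1 − c) · 1 / (1 + exp(−a(θ − b)))
Exponent: 0.99 × (1.06 − (-0.45)) = 1.4949
1/(1 + e^{-1.4949}) = 0.8168
P = 0.07 + 0.93 × 0.8168 = 0.8296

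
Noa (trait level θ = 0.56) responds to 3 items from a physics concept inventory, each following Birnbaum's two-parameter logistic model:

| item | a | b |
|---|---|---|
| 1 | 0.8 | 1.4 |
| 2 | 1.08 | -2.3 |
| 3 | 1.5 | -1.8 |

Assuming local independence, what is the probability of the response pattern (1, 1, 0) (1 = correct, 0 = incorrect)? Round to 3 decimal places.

P(θ) = 1 / (1 + exp(−a(θ − b)))
P_1 = 1/(1+e^{0.6720}) = 0.3380
P_2 = 1/(1+e^{-3.0888}) = 0.9564
P_3 = 1/(1+e^{-3.5400}) = 0.9718
L = P_1 × P_2 × (1−P_3) = 0.3380 × 0.9564 × 0.0282 = 0.00912

0.009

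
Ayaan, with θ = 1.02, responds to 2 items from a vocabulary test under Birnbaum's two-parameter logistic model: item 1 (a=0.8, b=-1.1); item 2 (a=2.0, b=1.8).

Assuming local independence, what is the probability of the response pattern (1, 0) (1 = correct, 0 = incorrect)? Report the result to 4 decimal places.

0.6983

P(θ) = 1 / (1 + exp(−a(θ − b)))
P_1 = 1/(1+e^{-1.6960}) = 0.8450
P_2 = 1/(1+e^{1.5600}) = 0.1736
L = P_1 × (1−P_2) = 0.8450 × 0.8264 = 0.69828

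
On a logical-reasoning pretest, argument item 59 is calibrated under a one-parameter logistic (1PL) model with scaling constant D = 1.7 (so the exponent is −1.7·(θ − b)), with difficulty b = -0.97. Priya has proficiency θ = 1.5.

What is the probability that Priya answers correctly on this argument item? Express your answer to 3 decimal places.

0.985

P(θ) = 1 / (1 + exp(−D·(θ − b)))
Exponent: 1.7 × (1.5 − (-0.97)) = 4.1990
1/(1 + e^{-4.1990}) = 0.9852
P = 0.9852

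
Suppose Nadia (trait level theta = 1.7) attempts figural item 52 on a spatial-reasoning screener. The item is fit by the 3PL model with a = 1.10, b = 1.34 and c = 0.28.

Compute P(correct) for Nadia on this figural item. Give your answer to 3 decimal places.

0.710

P(theta) = c + (1 − c) · 1 / (1 + exp(−a(theta − b)))
Exponent: 1.10 × (1.7 − 1.34) = 0.3960
1/(1 + e^{-0.3960}) = 0.5977
P = 0.28 + 0.72 × 0.5977 = 0.7104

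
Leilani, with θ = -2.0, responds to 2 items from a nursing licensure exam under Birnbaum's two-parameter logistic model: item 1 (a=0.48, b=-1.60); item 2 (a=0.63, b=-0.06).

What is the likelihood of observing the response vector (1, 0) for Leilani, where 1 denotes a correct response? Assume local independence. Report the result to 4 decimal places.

0.3493

P(θ) = 1 / (1 + exp(−a(θ − b)))
P_1 = 1/(1+e^{0.1920}) = 0.4521
P_2 = 1/(1+e^{1.2222}) = 0.2275
L = P_1 × (1−P_2) = 0.4521 × 0.7725 = 0.34926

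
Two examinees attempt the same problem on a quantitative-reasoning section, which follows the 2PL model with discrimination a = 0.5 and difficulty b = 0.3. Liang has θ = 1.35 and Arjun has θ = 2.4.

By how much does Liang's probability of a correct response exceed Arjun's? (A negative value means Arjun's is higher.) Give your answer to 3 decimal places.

P(θ) = 1 / (1 + exp(−a(θ − b)))
P(Liang) = 0.6283  [exponent 0.5250]
P(Arjun) = 0.7408  [exponent 1.0500]
Difference = 0.6283 − 0.7408 = -0.1125

-0.112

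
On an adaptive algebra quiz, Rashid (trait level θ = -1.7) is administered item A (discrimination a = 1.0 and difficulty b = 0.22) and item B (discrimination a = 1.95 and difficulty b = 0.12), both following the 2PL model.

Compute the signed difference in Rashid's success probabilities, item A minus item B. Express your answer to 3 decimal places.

P(θ) = 1 / (1 + exp(−a(θ − b)))
P_A = 0.1279
P_B = 0.0279
P_A − P_B = 0.0999

0.100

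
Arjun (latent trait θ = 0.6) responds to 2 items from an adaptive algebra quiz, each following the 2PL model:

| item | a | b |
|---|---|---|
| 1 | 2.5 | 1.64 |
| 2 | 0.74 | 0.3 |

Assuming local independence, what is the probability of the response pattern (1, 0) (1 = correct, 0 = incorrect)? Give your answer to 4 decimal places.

P(θ) = 1 / (1 + exp(−a(θ − b)))
P_1 = 1/(1+e^{2.6000}) = 0.0691
P_2 = 1/(1+e^{-0.2220}) = 0.5553
L = P_1 × (1−P_2) = 0.0691 × 0.4447 = 0.03075

0.0307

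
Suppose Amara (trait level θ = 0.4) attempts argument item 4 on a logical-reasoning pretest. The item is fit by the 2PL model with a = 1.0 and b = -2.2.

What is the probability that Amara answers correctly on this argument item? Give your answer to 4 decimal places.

0.9309

P(θ) = 1 / (1 + exp(−a(θ − b)))
Exponent: 1.0 × (0.4 − (-2.2)) = 2.6000
1/(1 + e^{-2.6000}) = 0.9309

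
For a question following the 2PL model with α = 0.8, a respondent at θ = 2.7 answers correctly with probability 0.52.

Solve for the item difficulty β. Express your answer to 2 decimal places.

P(θ) = 1 / (1 + exp(−α(θ − β)))
logit(0.52) = ln(0.52/0.48) = 0.0800
β = θ − logit/(α) = 2.7 − 0.0800/0.8000 = 2.5999

2.60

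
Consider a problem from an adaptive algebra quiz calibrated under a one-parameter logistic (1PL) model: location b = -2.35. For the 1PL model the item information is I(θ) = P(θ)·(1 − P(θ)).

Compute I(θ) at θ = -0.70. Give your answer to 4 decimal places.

P = 1/(1+e^{-1.6500}) = 0.8389
P(1−P) = 0.8389 × 0.1611 = 0.1352
I = P(1−P) = 0.13515

0.1352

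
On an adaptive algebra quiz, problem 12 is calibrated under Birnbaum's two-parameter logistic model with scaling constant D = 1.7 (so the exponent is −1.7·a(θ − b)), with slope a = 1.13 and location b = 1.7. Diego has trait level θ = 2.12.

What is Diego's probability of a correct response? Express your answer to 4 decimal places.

P(θ) = 1 / (1 + exp(−D·a(θ − b)))
Exponent: 1.7 × 1.13 × (2.12 − 1.7) = 0.8068
1/(1 + e^{-0.8068}) = 0.6914
P = 0.6914

0.6914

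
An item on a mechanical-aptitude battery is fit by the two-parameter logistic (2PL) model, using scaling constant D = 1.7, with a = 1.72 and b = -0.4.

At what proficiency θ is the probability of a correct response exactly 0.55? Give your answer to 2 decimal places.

P(θ) = 1 / (1 + exp(−D·a(θ − b)))
logit = ln(0.5500/0.4500) = 0.2007
θ = b + logit/(1.7·a) = -0.4 + 0.2007/2.9240 = -0.3314

-0.33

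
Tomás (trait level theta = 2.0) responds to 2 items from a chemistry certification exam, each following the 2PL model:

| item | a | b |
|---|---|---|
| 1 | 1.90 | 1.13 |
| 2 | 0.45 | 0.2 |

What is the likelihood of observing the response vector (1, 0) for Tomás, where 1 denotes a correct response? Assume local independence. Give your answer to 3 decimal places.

0.258

P(theta) = 1 / (1 + exp(−a(theta − b)))
P_1 = 1/(1+e^{-1.6530}) = 0.8393
P_2 = 1/(1+e^{-0.8100}) = 0.6921
L = P_1 × (1−P_2) = 0.8393 × 0.3079 = 0.25841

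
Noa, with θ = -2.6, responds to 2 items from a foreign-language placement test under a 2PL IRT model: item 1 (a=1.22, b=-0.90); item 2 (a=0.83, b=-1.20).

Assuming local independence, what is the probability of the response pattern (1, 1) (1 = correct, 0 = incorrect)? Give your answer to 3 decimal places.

0.027

P(θ) = 1 / (1 + exp(−a(θ − b)))
P_1 = 1/(1+e^{2.0740}) = 0.1116
P_2 = 1/(1+e^{1.1620}) = 0.2383
L = P_1 × P_2 = 0.1116 × 0.2383 = 0.02661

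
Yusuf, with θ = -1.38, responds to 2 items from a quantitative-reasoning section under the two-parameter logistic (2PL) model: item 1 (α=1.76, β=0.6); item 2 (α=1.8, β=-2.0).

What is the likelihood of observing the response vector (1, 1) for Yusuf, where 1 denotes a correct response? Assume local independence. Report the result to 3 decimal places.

0.022

P(θ) = 1 / (1 + exp(−α(θ − β)))
P_1 = 1/(1+e^{3.4848}) = 0.0297
P_2 = 1/(1+e^{-1.1160}) = 0.7532
L = P_1 × P_2 = 0.0297 × 0.7532 = 0.02241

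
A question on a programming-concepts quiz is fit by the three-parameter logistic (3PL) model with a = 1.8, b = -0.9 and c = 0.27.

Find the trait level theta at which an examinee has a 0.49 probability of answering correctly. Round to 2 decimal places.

P(theta) = c + (1 − c) · 1 / (1 + exp(−a(theta − b)))
Remove guessing floor: (0.49 − 0.27)/(1 − 0.27) = 0.3014
logit = ln(0.3014/0.6986) = -0.8408
theta = b + logit/(a) = -0.9 + (-0.8408)/1.8000 = -1.3671

-1.37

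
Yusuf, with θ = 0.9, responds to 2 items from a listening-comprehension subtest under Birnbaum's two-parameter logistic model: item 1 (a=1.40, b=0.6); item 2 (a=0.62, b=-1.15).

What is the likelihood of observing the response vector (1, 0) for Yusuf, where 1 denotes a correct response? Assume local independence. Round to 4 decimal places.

0.1322

P(θ) = 1 / (1 + exp(−a(θ − b)))
P_1 = 1/(1+e^{-0.4200}) = 0.6035
P_2 = 1/(1+e^{-1.2710}) = 0.7809
L = P_1 × (1−P_2) = 0.6035 × 0.2191 = 0.13221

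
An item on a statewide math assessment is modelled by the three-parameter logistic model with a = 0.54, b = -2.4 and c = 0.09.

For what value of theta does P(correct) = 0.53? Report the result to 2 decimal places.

-2.52

P(theta) = c + (1 − c) · 1 / (1 + exp(−a(theta − b)))
Remove guessing floor: (0.53 − 0.09)/(1 − 0.09) = 0.4835
logit = ln(0.4835/0.5165) = -0.0660
theta = b + logit/(a) = -2.4 + (-0.0660)/0.5400 = -2.5221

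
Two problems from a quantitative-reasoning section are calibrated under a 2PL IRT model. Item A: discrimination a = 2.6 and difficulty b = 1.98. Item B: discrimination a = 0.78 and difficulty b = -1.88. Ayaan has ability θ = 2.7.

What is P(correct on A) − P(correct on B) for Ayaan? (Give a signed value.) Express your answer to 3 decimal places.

P(θ) = 1 / (1 + exp(−a(θ − b)))
P_A = 0.8667
P_B = 0.9727
P_A − P_B = -0.1060

-0.106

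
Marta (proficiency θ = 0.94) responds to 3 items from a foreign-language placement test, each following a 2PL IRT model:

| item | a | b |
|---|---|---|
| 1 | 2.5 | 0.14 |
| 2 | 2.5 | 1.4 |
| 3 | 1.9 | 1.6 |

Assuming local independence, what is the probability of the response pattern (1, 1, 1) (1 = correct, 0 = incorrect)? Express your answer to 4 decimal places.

0.0470

P(θ) = 1 / (1 + exp(−a(θ − b)))
P_1 = 1/(1+e^{-2.0000}) = 0.8808
P_2 = 1/(1+e^{1.1500}) = 0.2405
P_3 = 1/(1+e^{1.2540}) = 0.2220
L = P_1 × P_2 × P_3 = 0.8808 × 0.2405 × 0.2220 = 0.04703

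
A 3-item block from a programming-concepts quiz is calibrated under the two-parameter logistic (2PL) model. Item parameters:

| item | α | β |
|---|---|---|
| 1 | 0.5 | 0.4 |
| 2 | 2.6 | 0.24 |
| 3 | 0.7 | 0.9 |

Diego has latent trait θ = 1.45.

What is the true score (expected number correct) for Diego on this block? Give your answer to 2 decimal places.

2.18

P(θ) = 1 / (1 + exp(−α(θ − β)))
P_1 = 1/(1+e^{-0.5250}) = 0.6283
P_2 = 1/(1+e^{-3.1460}) = 0.9588
P_3 = 1/(1+e^{-0.3850}) = 0.5951
E[score] = 0.6283 + 0.9588 + 0.5951 = 2.1821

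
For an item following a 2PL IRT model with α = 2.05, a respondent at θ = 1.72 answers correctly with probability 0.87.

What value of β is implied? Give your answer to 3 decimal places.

0.793

P(θ) = 1 / (1 + exp(−α(θ − β)))
logit(0.87) = ln(0.87/0.13) = 1.9010
β = θ − logit/(α) = 1.72 − 1.9010/2.0500 = 0.7927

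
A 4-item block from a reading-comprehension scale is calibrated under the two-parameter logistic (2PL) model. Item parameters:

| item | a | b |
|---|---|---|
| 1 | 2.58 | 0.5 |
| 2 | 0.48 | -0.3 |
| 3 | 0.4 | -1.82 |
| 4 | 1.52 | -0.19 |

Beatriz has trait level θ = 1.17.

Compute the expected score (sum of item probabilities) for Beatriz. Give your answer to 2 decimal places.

3.17

P(θ) = 1 / (1 + exp(−a(θ − b)))
P_1 = 1/(1+e^{-1.7286}) = 0.8492
P_2 = 1/(1+e^{-0.7056}) = 0.6694
P_3 = 1/(1+e^{-1.1960}) = 0.7678
P_4 = 1/(1+e^{-2.0672}) = 0.8877
E[score] = 0.8492 + 0.6694 + 0.7678 + 0.8877 = 3.1741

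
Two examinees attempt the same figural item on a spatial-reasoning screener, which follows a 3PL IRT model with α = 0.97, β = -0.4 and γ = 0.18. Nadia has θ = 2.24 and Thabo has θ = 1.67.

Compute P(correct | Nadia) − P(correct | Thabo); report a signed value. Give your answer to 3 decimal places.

P(θ) = γ + (1 − γ) · 1 / (1 + exp(−α(θ − β)))
P(Nadia) = 0.9412  [exponent 2.5608]
P(Thabo) = 0.9029  [exponent 2.0079]
Difference = 0.9412 − 0.9029 = 0.0383

0.038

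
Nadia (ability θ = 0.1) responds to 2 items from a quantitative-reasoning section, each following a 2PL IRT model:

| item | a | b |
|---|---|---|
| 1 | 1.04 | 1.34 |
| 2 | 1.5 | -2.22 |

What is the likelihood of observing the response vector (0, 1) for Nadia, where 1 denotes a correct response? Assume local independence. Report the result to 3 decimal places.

0.761

P(θ) = 1 / (1 + exp(−a(θ − b)))
P_1 = 1/(1+e^{1.2896}) = 0.2159
P_2 = 1/(1+e^{-3.4800}) = 0.9701
L = (1−P_1) × P_2 = 0.7841 × 0.9701 = 0.76065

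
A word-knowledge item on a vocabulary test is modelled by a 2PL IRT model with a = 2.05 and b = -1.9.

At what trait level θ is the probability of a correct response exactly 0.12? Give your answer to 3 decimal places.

-2.872

P(θ) = 1 / (1 + exp(−a(θ − b)))
logit = ln(0.1200/0.8800) = -1.9924
θ = b + logit/(a) = -1.9 + (-1.9924)/2.0500 = -2.8719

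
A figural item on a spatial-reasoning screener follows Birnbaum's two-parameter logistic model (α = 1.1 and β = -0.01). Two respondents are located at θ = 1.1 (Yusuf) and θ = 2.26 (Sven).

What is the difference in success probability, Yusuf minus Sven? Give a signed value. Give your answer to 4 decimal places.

-0.1517

P(θ) = 1 / (1 + exp(−α(θ − β)))
P(Yusuf) = 0.7722  [exponent 1.2210]
P(Sven) = 0.9239  [exponent 2.4970]
Difference = 0.7722 − 0.9239 = -0.1517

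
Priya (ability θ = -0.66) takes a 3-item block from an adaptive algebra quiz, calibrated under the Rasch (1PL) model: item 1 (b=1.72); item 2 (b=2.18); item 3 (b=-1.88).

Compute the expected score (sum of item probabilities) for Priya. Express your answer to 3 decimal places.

P(θ) = 1 / (1 + exp(−(θ − b)))
P_1 = 1/(1+e^{2.3800}) = 0.0847
P_2 = 1/(1+e^{2.8400}) = 0.0552
P_3 = 1/(1+e^{-1.2200}) = 0.7721
E[score] = 0.0847 + 0.0552 + 0.7721 = 0.9120

0.912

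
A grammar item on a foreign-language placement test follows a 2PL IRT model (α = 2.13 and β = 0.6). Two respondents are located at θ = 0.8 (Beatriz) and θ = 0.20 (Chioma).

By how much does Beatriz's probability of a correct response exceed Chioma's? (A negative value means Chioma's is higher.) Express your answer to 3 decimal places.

P(θ) = 1 / (1 + exp(−α(θ − β)))
P(Beatriz) = 0.6049  [exponent 0.4260]
P(Chioma) = 0.2990  [exponent -0.8520]
Difference = 0.6049 − 0.2990 = 0.3059

0.306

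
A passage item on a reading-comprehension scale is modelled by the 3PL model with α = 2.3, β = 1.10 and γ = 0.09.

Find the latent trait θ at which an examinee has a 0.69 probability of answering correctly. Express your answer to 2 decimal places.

P(θ) = γ + (1 − γ) · 1 / (1 + exp(−α(θ − β)))
Remove guessing floor: (0.69 − 0.09)/(1 − 0.09) = 0.6593
logit = ln(0.6593/0.3407) = 0.6604
θ = β + logit/(α) = 1.10 + 0.6604/2.3000 = 1.3871

1.39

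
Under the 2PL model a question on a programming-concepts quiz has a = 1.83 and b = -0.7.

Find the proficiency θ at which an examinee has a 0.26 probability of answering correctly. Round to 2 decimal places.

P(θ) = 1 / (1 + exp(−a(θ − b)))
logit = ln(0.2600/0.7400) = -1.0460
θ = b + logit/(a) = -0.7 + (-1.0460)/1.8300 = -1.2716

-1.27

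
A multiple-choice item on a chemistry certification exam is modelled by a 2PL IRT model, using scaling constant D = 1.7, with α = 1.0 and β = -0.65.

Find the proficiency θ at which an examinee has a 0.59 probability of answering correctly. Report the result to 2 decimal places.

-0.44

P(θ) = 1 / (1 + exp(−D·α(θ − β)))
logit = ln(0.5900/0.4100) = 0.3640
θ = β + logit/(1.7·α) = -0.65 + 0.3640/1.7000 = -0.4359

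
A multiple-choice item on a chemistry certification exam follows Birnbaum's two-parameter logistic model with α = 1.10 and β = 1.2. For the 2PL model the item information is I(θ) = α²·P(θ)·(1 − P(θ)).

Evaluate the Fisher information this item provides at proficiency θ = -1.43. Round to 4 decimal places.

P = 1/(1+e^{2.8930}) = 0.0525
P(1−P) = 0.0525 × 0.9475 = 0.0497
I = α² × P(1−P) = 1.10² × 0.0497 = 0.06019

0.0602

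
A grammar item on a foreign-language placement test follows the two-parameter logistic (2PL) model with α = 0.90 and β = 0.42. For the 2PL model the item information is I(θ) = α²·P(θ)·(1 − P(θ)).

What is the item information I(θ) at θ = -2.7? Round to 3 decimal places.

P = 1/(1+e^{2.8080}) = 0.0569
P(1−P) = 0.0569 × 0.9431 = 0.0537
I = α² × P(1−P) = 0.90² × 0.0537 = 0.04346

0.043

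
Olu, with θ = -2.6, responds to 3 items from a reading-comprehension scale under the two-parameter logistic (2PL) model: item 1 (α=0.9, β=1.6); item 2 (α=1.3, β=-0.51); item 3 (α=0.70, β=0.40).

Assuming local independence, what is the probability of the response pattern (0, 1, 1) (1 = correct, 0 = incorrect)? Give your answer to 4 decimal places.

P(θ) = 1 / (1 + exp(−α(θ − β)))
P_1 = 1/(1+e^{3.7800}) = 0.0223
P_2 = 1/(1+e^{2.7170}) = 0.0620
P_3 = 1/(1+e^{2.1000}) = 0.1091
L = (1−P_1) × P_2 × P_3 = 0.9777 × 0.0620 × 0.1091 = 0.00661

0.0066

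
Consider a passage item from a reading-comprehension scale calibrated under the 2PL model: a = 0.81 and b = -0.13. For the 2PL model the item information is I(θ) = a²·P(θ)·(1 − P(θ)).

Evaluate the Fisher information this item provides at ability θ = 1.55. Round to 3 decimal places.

P = 1/(1+e^{-1.3608}) = 0.7959
P(1−P) = 0.7959 × 0.2041 = 0.1624
I = a² × P(1−P) = 0.81² × 0.1624 = 0.10658

0.107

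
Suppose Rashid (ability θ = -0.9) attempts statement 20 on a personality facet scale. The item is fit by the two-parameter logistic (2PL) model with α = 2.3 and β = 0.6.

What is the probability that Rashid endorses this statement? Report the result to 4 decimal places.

0.0308

P(θ) = 1 / (1 + exp(−α(θ − β)))
Exponent: 2.3 × (-0.9 − 0.6) = -3.4500
1/(1 + e^{3.4500}) = 0.0308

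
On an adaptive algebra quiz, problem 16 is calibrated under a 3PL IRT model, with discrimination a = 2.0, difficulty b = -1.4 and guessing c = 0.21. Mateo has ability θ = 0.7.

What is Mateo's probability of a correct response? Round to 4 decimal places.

P(θ) = c + (1 − c) · 1 / (1 + exp(−a(θ − b)))
Exponent: 2.0 × (0.7 − (-1.4)) = 4.2000
1/(1 + e^{-4.2000}) = 0.9852
P = 0.21 + 0.79 × 0.9852 = 0.9883

0.9883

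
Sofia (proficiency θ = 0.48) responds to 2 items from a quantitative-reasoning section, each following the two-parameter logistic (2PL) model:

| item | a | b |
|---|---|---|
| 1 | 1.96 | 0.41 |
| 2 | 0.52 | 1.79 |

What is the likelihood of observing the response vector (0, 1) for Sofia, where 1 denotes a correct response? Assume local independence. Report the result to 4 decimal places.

P(θ) = 1 / (1 + exp(−a(θ − b)))
P_1 = 1/(1+e^{-0.1372}) = 0.5342
P_2 = 1/(1+e^{0.6812}) = 0.3360
L = (1−P_1) × P_2 = 0.4658 × 0.3360 = 0.15649

0.1565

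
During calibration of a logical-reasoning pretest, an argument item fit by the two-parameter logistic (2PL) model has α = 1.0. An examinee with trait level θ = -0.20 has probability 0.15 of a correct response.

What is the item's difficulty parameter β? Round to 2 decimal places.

P(θ) = 1 / (1 + exp(−α(θ − β)))
logit(0.15) = ln(0.15/0.85) = -1.7346
β = θ − logit/(α) = -0.20 − (-1.7346)/1.0000 = 1.5346

1.53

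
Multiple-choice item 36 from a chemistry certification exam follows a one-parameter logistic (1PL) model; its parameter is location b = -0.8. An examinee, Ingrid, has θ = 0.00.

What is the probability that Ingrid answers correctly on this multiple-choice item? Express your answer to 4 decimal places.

0.6900

P(θ) = 1 / (1 + exp(−(θ − b)))
Exponent: (0.00 − (-0.8)) = 0.8000
1/(1 + e^{-0.8000}) = 0.6900
P = 0.6900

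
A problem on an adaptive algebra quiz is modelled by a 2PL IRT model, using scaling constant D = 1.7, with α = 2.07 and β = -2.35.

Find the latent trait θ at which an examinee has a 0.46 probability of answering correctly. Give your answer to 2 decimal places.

P(θ) = 1 / (1 + exp(−D·α(θ − β)))
logit = ln(0.4600/0.5400) = -0.1603
θ = β + logit/(1.7·α) = -2.35 + (-0.1603)/3.5190 = -2.3956

-2.40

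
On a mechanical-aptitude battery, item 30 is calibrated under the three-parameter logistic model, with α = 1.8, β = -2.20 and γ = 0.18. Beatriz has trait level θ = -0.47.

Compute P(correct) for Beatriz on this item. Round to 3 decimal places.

P(θ) = γ + (1 − γ) · 1 / (1 + exp(−α(θ − β)))
Exponent: 1.8 × (-0.47 − (-2.20)) = 3.1140
1/(1 + e^{-3.1140}) = 0.9575
P = 0.18 + 0.82 × 0.9575 = 0.9651

0.965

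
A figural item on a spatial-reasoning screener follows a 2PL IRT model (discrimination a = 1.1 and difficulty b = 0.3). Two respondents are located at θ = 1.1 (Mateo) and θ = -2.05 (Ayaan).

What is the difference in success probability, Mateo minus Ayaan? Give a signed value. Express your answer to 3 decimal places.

P(θ) = 1 / (1 + exp(−a(θ − b)))
P(Mateo) = 0.7068  [exponent 0.8800]
P(Ayaan) = 0.0701  [exponent -2.5850]
Difference = 0.7068 − 0.0701 = 0.6367

0.637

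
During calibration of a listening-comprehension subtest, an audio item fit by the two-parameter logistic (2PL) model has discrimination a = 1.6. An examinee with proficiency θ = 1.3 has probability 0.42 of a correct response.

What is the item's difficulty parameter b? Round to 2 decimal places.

P(θ) = 1 / (1 + exp(−a(θ − b)))
logit(0.42) = ln(0.42/0.58) = -0.3228
b = θ − logit/(a) = 1.3 − (-0.3228)/1.6000 = 1.5017

1.50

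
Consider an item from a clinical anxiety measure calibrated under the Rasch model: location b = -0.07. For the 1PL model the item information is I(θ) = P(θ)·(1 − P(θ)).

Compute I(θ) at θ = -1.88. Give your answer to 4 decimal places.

P = 1/(1+e^{1.8100}) = 0.1406
P(1−P) = 0.1406 × 0.8594 = 0.1209
I = P(1−P) = 0.12086

0.1209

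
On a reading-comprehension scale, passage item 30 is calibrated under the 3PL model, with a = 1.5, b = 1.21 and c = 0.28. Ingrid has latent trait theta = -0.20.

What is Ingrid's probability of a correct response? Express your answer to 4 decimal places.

0.3575

P(theta) = c + (1 − c) · 1 / (1 + exp(−a(theta − b)))
Exponent: 1.5 × (-0.20 − 1.21) = -2.1150
1/(1 + e^{2.1150}) = 0.1076
P = 0.28 + 0.72 × 0.1076 = 0.3575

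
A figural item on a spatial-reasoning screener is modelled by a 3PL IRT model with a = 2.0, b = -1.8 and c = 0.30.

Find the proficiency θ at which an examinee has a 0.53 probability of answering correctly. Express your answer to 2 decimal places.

-2.16

P(θ) = c + (1 − c) · 1 / (1 + exp(−a(θ − b)))
Remove guessing floor: (0.53 − 0.30)/(1 − 0.30) = 0.3286
logit = ln(0.3286/0.6714) = -0.7147
θ = b + logit/(a) = -1.8 + (-0.7147)/2.0000 = -2.1573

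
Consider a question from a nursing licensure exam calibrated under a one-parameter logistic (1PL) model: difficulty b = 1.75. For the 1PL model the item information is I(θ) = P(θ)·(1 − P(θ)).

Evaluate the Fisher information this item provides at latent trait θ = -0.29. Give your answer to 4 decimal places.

0.1018

P = 1/(1+e^{2.0400}) = 0.1151
P(1−P) = 0.1151 × 0.8849 = 0.1018
I = P(1−P) = 0.10183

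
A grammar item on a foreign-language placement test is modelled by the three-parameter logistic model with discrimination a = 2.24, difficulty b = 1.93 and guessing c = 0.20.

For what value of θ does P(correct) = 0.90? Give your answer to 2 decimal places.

P(θ) = c + (1 − c) · 1 / (1 + exp(−a(θ − b)))
Remove guessing floor: (0.90 − 0.20)/(1 − 0.20) = 0.8750
logit = ln(0.8750/0.1250) = 1.9459
θ = b + logit/(a) = 1.93 + 1.9459/2.2400 = 2.7987

2.80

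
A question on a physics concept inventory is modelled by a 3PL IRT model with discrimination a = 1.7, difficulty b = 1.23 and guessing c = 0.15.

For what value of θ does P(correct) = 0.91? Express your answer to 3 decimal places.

2.485

P(θ) = c + (1 − c) · 1 / (1 + exp(−a(θ − b)))
Remove guessing floor: (0.91 − 0.15)/(1 − 0.15) = 0.8941
logit = ln(0.8941/0.1059) = 2.1335
θ = b + logit/(a) = 1.23 + 2.1335/1.7000 = 2.4850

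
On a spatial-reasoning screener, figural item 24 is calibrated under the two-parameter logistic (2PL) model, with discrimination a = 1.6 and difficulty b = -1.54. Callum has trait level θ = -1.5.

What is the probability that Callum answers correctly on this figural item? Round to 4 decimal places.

P(θ) = 1 / (1 + exp(−a(θ − b)))
Exponent: 1.6 × (-1.5 − (-1.54)) = 0.0640
1/(1 + e^{-0.0640}) = 0.5160

0.5160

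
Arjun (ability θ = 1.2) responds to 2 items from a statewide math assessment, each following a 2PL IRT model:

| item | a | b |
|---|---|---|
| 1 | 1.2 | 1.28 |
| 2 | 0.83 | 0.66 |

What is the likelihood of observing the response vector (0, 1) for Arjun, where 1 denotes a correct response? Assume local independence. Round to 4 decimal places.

P(θ) = 1 / (1 + exp(−a(θ − b)))
P_1 = 1/(1+e^{0.0960}) = 0.4760
P_2 = 1/(1+e^{-0.4482}) = 0.6102
L = (1−P_1) × P_2 = 0.5240 × 0.6102 = 0.31974

0.3197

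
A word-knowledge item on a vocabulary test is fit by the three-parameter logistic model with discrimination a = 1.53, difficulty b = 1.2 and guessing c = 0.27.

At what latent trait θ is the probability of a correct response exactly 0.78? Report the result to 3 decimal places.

P(θ) = c + (1 − c) · 1 / (1 + exp(−a(θ − b)))
Remove guessing floor: (0.78 − 0.27)/(1 − 0.27) = 0.6986
logit = ln(0.6986/0.3014) = 0.8408
θ = b + logit/(a) = 1.2 + 0.8408/1.5300 = 1.7495

1.750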